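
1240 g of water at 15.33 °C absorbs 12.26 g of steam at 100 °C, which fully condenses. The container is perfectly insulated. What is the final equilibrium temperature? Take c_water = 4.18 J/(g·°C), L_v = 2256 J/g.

T_f ≈ 21.4 °C

Heat gained plus heat lost sum to zero:
latent heat released on condensation: 12.26×2256 = 27659; condensed water 100 °C→T: 51.25(T − 100); original water: 5183.2(T − 15.33)
5234.4 T = 27659 + 5124.7 + 79458 = 112242
T ≈ 21.44 °C — below 100 °C, confirming all the steam condensed.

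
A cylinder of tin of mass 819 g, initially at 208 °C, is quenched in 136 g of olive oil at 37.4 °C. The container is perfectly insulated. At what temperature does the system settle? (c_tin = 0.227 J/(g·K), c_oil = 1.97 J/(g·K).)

Let T be the final temperature. ΣQ_i = 0:
819·0.227·(T − 208) + 136·1.97·(T − 37.4) = 0
(185.91 + 267.92) T = 185.91·208 + 267.92·37.4
T = 48690/453.83 ≈ 107.29 °C

T_f ≈ 107.3 °C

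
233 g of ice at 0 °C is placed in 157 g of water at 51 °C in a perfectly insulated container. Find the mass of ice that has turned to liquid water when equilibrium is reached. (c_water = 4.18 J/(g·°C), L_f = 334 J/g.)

Heat available from the water dropping to 0 °C: 157·4.18·51 = 33469 J.
Fully melting the ice requires m_ice L_f = 233·334 = 77822 J.
Since 33469 < 77822 J, not all the ice melts; equilibrium is at 0 °C.
m_melt = 33469 / L_f = 100.2 g.

m_melted ≈ 100 g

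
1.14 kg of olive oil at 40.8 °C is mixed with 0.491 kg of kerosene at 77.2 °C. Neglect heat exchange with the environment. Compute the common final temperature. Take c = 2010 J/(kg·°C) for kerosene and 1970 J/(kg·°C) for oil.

Energy conservation, ΣQ = 0:
0.491*2010*(T − 77.2) + 1.14*1970*(T − 40.8) = 0
3232.7 T = 167818
T = 167818/3232.7 ≈ 51.91 °C

T_f ≈ 51.9 °C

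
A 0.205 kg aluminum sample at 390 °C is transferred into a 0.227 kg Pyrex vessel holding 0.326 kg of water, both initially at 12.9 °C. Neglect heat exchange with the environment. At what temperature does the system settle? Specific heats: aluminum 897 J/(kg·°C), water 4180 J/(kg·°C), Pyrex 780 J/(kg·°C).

Conservation of energy gives ΣQ = 0:
0.205*897*(T − 390) + 0.326*4180*(T − 12.9) + 0.227*780*(T − 12.9) = 0
183.88(T − 390) + 1362.7(T − 12.9) + 177.06(T − 12.9) = 0
1723.6 T = 91578
T ≈ 53.13 °C

T_f ≈ 53.1 °C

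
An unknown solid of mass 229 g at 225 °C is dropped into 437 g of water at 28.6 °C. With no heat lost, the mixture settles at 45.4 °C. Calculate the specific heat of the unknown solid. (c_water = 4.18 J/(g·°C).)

c ≈ 0.746 J/(g·°C)

Energy conservation, ΣQ = 0:
229×c×(45.4 − 225) + 437×4.18×(45.4 − 28.6) = 0
-41128 c = -30688
c = -30688/-41128 ≈ 0.7461 J/(g·°C)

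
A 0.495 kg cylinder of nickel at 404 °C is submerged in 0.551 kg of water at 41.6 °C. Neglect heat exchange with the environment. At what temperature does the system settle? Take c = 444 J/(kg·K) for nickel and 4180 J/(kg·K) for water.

T_f ≈ 73.2 °C

Net heat exchanged in the isolated system is zero:
0.495*444*(T − 404) + 0.551*4180*(T − 41.6) = 0
219.78(T − 404) + 2303.2(T − 41.6) = 0
(219.78 + 2303.2) T = 219.78*404 + 2303.2*41.6
T = 184603 / 2523 = 73.2 °C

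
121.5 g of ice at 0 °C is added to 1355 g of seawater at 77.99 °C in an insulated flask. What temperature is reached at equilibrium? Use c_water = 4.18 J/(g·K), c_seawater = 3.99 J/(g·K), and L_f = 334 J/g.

Energy conservation, ΣQ = 0:
fusion: m_ice L_f = 121.5×334 = 40581
  meltwater 0→T: 121.5×4.18×T = 507.87 T
  seawater cools: 1355×3.99×(T − 77.99) = 5406.5(T − 77.99)
5914.3 T = 421649 − 40581 = 381068
T ≈ 64.43 °C. Since T > 0 °C, the all-ice-melts assumption holds.

T_f ≈ 64.4 °C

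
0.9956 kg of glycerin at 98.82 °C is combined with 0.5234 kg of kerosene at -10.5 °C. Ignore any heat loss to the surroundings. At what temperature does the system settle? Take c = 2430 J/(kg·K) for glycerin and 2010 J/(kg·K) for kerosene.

T_f ≈ 65.7 °C

Taking heat into each body as positive, Σ m c ΔT = 0:
0.9956*2430*(T − 98.82) + 0.5234*2010*(T − (-10.5)) = 0
2419.3(T − 98.82) + 1052(T − (-10.5)) = 0
3471.3 T = 228030
T = 228030/3471.3 ≈ 65.69 °C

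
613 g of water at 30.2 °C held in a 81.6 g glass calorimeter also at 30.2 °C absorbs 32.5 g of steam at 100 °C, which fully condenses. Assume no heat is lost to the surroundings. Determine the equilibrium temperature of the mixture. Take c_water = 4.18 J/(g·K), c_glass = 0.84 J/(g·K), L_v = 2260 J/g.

T_f ≈ 60.2 °C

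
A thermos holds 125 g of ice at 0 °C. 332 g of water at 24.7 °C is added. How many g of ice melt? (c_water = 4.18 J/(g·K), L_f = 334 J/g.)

Cooling the water to 0 °C releases 332·4.18·24.7 = 34278 J.
To melt every bit of ice: 125·334 = 41750 J.
34278 J < 41750 J, so only part of the ice melts and the system sits at 0 °C.
Mass melted = 34278/334 ≈ 102.6 g.

m_melted ≈ 103 g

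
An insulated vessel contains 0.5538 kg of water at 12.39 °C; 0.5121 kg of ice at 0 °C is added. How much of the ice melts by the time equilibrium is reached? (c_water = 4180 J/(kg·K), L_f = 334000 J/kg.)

m_melted ≈ 0.0859 kg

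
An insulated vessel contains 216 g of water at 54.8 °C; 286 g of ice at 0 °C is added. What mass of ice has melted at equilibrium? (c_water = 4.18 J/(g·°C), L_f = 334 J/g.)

m_melted ≈ 148 g

Water can give up m c ΔT = 216·4.18·54.8 = 49478 J before reaching 0 °C.
To melt every bit of ice: 286·334 = 95524 J.
Since 49478 < 95524 J, not all the ice melts; equilibrium is at 0 °C.
m_melted·334 = 49478  ⇒  m_melted ≈ 148.1 g.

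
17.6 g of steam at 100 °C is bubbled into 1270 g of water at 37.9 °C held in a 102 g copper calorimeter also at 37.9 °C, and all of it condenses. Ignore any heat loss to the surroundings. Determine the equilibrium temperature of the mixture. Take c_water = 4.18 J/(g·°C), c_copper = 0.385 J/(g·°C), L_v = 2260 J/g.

T_f ≈ 46.1 °C

Heat gained plus heat lost sum to zero:
latent heat released on condensation: 17.6×2260 = 39776; condensate cools 100→T: 17.6×4.18×(T − 100) = 73.57(T − 100); original water: 5308.6(T − 37.9); cup: 39.27(T − 37.9)
5421.4 T = 39776 + 7356.8 + 202684 = 249817
T ≈ 46.08 °C, under the boiling point, so the assumption holds.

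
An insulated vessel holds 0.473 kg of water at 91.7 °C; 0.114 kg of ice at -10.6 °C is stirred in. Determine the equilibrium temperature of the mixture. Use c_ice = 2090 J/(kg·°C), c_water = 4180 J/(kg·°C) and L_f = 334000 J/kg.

T_f ≈ 57.3 °C

Energy balance with sensible and latent terms:
warm ice to 0 °C: 0.114×2090×(0 − (-10.6)) = 2525.6; melt ice: 0.114×334000 = 38076; warm the meltwater: 476.52 T; water: 1977.1(T − 91.7)
2453.7 T = 181304 − 40602 = 140702
T ≈ 57.34 °C — above 0 °C, consistent with complete melting.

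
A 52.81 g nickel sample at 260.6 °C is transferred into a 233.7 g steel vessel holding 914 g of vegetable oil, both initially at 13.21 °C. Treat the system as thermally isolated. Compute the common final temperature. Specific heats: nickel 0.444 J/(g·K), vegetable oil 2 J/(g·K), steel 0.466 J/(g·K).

T_f ≈ 16.2 °C

Energy conservation, ΣQ = 0:
52.81·0.444·(T − 260.6) + 914·2·(T − 13.21) + 233.7·0.466·(T − 13.21) = 0
1960.4 T = 31697
T = 31697/1960.4 ≈ 16.17 °C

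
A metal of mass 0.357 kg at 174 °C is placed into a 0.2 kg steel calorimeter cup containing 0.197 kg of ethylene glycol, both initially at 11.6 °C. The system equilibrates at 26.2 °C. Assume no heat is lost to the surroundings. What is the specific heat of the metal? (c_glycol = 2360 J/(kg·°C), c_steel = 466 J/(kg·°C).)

c ≈ 154 J/(kg·°C)

Conservation of energy gives ΣQ = 0:
0.357·c·(26.2 − 174) + 0.197·2360·(26.2 − 11.6) + 0.2·466·(26.2 − 11.6) = 0
-52.76 c = -8148.6
c = -8148.6/-52.76 ≈ 154.4 J/(kg·°C)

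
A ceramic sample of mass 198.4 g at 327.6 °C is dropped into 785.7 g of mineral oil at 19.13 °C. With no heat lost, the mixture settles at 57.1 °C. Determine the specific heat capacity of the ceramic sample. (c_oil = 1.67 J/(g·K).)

c ≈ 0.928 J/(g·K)

m_s c (T_s − T_f) = m_oil c_oil (T_f − T_0):
198.4×c×(327.6 − 57.1) = 785.7×1.67×(57.1 − 19.13)
53667 c = 49821  ⇒  c ≈ 0.9283 J/(g·K)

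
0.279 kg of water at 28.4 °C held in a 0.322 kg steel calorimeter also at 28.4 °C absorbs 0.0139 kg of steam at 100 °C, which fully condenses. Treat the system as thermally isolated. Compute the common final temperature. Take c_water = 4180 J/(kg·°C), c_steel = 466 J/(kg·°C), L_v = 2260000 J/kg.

T_f ≈ 54.3 °C

Conservation of energy gives ΣQ = 0:
latent heat released on condensation: 0.0139·2260000 = 31414; condensed water 100 °C→T: 58.1(T − 100); original water: 1166.2(T − 28.4); steel cup: 0.322·466·(T − 28.4) = 150.05(T − 28.4)
1374.4 T = 31414 + 5810.2 + 37382 = 74606
T ≈ 54.28 °C — below 100 °C, confirming all the steam condensed.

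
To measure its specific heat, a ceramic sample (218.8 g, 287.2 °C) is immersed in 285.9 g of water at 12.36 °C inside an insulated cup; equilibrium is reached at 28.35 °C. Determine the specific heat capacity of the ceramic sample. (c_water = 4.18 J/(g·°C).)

m_s c (T_s − T_f) = m_water c_water (T_f − T_0):
218.8·c·(287.2 − 28.35) = 285.9·4.18·(28.35 − 12.36)
56636 c = 19109  ⇒  c ≈ 0.3374 J/(g·°C)

c ≈ 0.337 J/(g·°C)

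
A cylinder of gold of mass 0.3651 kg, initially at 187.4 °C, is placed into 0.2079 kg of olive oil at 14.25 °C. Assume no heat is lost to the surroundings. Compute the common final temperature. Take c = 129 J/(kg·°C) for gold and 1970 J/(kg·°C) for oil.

Heat lost by the gold equals heat gained by the oil:
0.3651·129·(187.4 − T) = 0.2079·1970·(T − 14.25)
47.1(187.4 − T) = 409.56(T − 14.25)
456.66 T = 14662  ⇒  T ≈ 32.11 °C

T_f ≈ 32.1 °C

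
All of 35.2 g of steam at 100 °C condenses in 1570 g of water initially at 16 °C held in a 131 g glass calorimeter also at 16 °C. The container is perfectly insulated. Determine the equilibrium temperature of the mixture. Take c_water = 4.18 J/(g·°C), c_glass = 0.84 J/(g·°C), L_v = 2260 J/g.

T_f ≈ 29.5 °C

Heat gained plus heat lost sum to zero:
latent heat released on condensation: 35.2×2260 = 79552
  condensate cools 100→T: 35.2×4.18×(T − 100) = 147.14(T − 100)
  water warms: 1570×4.18×(T − 16) = 6562.6(T − 16)
  cup: 110.04(T − 16)
6819.8 T = 79552 + 14714 + 106762 = 201028
T ≈ 29.48 °C, under the boiling point, so the assumption holds.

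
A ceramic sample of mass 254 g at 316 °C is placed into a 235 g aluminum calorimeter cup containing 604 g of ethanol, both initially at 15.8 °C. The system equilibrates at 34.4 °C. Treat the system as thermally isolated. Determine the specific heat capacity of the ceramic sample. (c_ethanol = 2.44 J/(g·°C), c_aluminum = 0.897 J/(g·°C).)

c ≈ 0.438 J/(g·°C)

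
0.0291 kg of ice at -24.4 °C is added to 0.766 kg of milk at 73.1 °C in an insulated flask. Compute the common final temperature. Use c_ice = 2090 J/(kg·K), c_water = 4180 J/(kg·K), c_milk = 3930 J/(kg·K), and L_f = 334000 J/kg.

T_f ≈ 66.7 °C

Energy balance with sensible and latent terms:
ice -24.4→0 °C: 0.0291×2090×24.4 = 1484; latent heat to melt: 0.0291×334000 = 9719.4; warm the meltwater: 121.64 T; milk: 3010.4(T − 73.1)
3132 T = 220059 − 11203 = 208855
T ≈ 66.68 °C — above 0 °C, consistent with complete melting.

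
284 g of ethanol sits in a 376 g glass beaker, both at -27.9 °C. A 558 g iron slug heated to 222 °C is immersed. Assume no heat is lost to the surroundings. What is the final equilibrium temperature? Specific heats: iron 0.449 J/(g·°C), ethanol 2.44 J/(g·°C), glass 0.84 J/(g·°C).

T_f ≈ 21.8 °C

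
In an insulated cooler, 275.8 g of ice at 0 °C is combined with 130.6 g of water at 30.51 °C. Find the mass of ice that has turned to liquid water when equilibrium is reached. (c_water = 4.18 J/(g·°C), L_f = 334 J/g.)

m_melted ≈ 49.9 g

Cooling the water to 0 °C releases 130.6×4.18×30.51 = 16656 J.
To melt every bit of ice: 275.8×334 = 92117 J.
That's not enough to melt it all — equilibrium is at 0 °C with ice remaining.
Mass melted = 16656/334 ≈ 49.87 g.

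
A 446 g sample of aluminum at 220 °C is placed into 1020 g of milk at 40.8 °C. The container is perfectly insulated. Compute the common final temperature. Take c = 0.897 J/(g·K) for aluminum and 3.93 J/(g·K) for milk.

T_f ≈ 57.1 °C

|Q_aluminum| = |Q_milk|:
446·0.897·(220 − T) = 1020·3.93·(T − 40.8)
400.06(220 − T) = 4008.6(T − 40.8)
4408.7 T = 251565  ⇒  T ≈ 57.06 °C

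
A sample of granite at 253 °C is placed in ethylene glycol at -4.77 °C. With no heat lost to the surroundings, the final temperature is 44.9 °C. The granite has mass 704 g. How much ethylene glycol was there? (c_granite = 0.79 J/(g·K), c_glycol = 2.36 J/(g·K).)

Heat lost by the granite = heat gained by the glycol:
704·0.79·(253 − 44.9) = m·2.36·(44.9 − (-4.77))
117.22 m = 115737  ⇒  m ≈ 987.3 g

m ≈ 987 g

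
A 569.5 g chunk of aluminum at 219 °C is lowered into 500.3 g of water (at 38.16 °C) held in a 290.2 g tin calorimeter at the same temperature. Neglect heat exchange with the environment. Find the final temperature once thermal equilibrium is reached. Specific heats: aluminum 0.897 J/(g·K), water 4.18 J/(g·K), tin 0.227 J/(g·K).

Conservation of energy gives ΣQ = 0:
569.5*0.897*(T − 219) + 500.3*4.18*(T − 38.16) + 290.2*0.227*(T − 38.16) = 0
510.84(T − 219) + 2091.3(T − 38.16) + 65.88(T − 38.16) = 0
2668 T = 194190
T = 194190 / 2668 = 72.8 °C

T_f ≈ 72.8 °C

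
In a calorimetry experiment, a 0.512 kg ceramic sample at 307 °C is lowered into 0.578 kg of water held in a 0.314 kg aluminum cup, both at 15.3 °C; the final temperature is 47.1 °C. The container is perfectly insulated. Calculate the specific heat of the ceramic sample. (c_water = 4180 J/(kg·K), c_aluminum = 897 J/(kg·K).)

c ≈ 645 J/(kg·K)

Net heat exchanged in the isolated system is zero:
0.512·c·(47.1 − 307) + 0.578·4180·(47.1 − 15.3) + 0.314·897·(47.1 − 15.3) = 0
-133.07 c = -85787
c = -85787/-133.07 ≈ 644.7 J/(kg·K)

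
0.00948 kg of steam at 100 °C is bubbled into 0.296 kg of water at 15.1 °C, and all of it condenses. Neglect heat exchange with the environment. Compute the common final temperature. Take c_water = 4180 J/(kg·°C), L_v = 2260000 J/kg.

T_f ≈ 34.5 °C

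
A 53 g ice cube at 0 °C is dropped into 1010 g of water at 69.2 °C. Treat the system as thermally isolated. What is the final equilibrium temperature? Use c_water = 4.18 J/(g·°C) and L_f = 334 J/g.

Conservation of energy gives ΣQ = 0:
latent heat to melt: 53×334 = 17702
  meltwater 0→T: 53×4.18×T = 221.54 T
  water: 4221.8(T − 69.2)
4443.3 T = 292149 − 17702 = 274447
T ≈ 61.77 °C (positive, so assuming full melt was valid).

T_f ≈ 61.8 °C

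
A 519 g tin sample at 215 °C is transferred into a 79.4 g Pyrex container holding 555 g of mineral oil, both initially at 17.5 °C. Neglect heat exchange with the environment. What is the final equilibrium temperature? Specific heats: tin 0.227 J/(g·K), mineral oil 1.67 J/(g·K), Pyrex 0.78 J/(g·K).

Taking heat into each body as positive, Σ m c ΔT = 0:
519·0.227·(T − 215) + 555·1.67·(T − 17.5) + 79.4·0.78·(T − 17.5) = 0
(117.81 + 926.85 + 61.93) T = 117.81·215 + 926.85·17.5 + 61.93·17.5
T = 42633 / 1106.6 = 38.5 °C

T_f ≈ 38.5 °C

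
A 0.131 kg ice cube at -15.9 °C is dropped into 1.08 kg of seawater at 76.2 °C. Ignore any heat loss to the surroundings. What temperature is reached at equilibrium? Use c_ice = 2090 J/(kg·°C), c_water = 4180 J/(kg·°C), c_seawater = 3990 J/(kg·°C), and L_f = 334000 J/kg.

Net heat exchanged in the isolated system is zero:
ice -15.9→0 °C: 0.131·2090·15.9 = 4353.3
  melt ice: 0.131·334000 = 43754
  meltwater 0→T: 0.131·4180·T = 547.58 T
  seawater cools: 1.08·3990·(T − 76.2) = 4309.2(T − 76.2)
4856.8 T = 328361 − 48107 = 280254
T ≈ 57.70 °C. Since T > 0 °C, the all-ice-melts assumption holds.

T_f ≈ 57.7 °C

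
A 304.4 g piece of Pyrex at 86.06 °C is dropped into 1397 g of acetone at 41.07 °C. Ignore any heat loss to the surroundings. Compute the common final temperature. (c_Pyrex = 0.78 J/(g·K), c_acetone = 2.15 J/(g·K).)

T_f ≈ 44.4 °C

Taking heat into each body as positive, Σ m c ΔT = 0:
304.4·0.78·(T − 86.06) + 1397·2.15·(T − 41.07) = 0
3241 T = 143789
T ≈ 44.37 °C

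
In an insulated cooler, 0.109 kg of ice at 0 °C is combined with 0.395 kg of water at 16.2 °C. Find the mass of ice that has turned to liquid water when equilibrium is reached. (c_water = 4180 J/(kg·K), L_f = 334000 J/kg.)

Heat available from the water dropping to 0 °C: 0.395×4180×16.2 = 26748 J.
To melt every bit of ice: 0.109×334000 = 36406 J.
Since 26748 < 36406 J, not all the ice melts; equilibrium is at 0 °C.
m_melt = 26748 / L_f = 0.08008 kg.

m_melted ≈ 0.0801 kg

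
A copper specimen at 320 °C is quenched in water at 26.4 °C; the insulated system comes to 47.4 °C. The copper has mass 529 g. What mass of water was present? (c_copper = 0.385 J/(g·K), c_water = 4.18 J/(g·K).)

m ≈ 632 g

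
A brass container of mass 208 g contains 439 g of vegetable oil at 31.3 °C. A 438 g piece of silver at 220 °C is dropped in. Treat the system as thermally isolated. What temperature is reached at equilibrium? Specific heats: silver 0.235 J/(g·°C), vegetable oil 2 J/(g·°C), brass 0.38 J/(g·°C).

Setting the total heat transfer to zero:
438×0.235×(T − 220) + 439×2×(T − 31.3) + 208×0.38×(T − 31.3) = 0
102.93(T − 220) + 878(T − 31.3) + 79.04(T − 31.3) = 0
(102.93 + 878 + 79.04) T = 102.93×220 + 878×31.3 + 79.04×31.3
T = 52600/1060 ≈ 49.62 °C

T_f ≈ 49.6 °C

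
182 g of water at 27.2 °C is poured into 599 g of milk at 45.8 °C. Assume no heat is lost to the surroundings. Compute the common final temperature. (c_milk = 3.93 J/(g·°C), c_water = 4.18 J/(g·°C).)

T_f ≈ 41.3 °C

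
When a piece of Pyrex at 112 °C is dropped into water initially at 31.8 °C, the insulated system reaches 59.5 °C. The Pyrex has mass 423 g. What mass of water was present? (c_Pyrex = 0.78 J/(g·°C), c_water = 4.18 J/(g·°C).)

Heat gained plus heat lost sum to zero:
423×0.78×(59.5 − 112) + m×4.18×(59.5 − 31.8) = 0
115.79 m = 17322
m = 17322/115.79 ≈ 149.6 g

m ≈ 150 g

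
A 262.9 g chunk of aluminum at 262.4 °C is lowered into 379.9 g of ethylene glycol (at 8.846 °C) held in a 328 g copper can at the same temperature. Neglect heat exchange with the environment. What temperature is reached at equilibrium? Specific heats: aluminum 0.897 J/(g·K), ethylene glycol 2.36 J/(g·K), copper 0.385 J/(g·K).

Let T be the final temperature. ΣQ_i = 0:
262.9×0.897×(T − 262.4) + 379.9×2.36×(T − 8.846) + 328×0.385×(T − 8.846) = 0
1258.7 T = 70928
T ≈ 56.35 °C

T_f ≈ 56.4 °C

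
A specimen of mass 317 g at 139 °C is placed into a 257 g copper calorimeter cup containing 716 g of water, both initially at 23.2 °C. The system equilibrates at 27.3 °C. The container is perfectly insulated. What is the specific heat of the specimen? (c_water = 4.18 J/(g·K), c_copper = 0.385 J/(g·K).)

Energy conservation, ΣQ = 0:
317·c·(27.3 − 139) + 716·4.18·(27.3 − 23.2) + 257·0.385·(27.3 − 23.2) = 0
-35409 c = -12676
c = -12676/-35409 ≈ 0.358 J/(g·K)

c ≈ 0.358 J/(g·K)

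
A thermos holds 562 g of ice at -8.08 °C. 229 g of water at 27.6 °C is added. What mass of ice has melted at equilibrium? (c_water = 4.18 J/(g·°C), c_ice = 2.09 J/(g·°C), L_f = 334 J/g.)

m_melted ≈ 50.7 g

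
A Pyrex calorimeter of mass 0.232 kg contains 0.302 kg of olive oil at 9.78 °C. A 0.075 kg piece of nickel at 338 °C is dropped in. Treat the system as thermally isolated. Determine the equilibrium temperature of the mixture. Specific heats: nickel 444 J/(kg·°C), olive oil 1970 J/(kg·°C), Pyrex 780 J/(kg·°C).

Taking heat into each body as positive, Σ m c ΔT = 0:
0.075·444·(T − 338) + 0.302·1970·(T − 9.78) + 0.232·780·(T − 9.78) = 0
809.2 T = 18844
T = 18844 / 809.2 = 23.3 °C

T_f ≈ 23.3 °C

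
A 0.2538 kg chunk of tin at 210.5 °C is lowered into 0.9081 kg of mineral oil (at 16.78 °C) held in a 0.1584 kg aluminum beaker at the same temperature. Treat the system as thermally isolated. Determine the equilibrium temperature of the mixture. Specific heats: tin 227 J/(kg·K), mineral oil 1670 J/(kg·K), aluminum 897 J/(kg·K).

Net heat exchanged in the isolated system is zero:
0.2538*227*(T − 210.5) + 0.9081*1670*(T − 16.78) + 0.1584*897*(T − 16.78) = 0
57.61(T − 210.5) + 1516.5(T − 16.78) + 142.08(T − 16.78) = 0
(57.61 + 1516.5 + 142.08) T = 57.61*210.5 + 1516.5*16.78 + 142.08*16.78
T = 39959/1716.2 ≈ 23.28 °C

T_f ≈ 23.3 °C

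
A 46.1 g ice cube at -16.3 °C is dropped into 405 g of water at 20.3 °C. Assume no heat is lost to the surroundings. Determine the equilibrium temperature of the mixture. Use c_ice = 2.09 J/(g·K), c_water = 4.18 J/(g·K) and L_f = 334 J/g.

T_f ≈ 9.2 °C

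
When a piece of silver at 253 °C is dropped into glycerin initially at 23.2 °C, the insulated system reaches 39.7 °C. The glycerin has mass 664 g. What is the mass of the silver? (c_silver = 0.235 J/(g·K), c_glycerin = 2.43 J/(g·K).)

m ≈ 531 g

Setting the total heat transfer to zero:
m·0.235·(39.7 − 253) + 664·2.43·(39.7 − 23.2) = 0
-50.13 m = -26623
m = -26623/-50.13 ≈ 531.1 g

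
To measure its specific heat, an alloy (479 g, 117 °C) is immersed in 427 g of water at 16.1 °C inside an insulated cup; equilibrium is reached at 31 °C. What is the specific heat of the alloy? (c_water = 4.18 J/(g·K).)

m_s c (T_s − T_f) = m_water c_water (T_f − T_0):
479×c×(117 − 31) = 427×4.18×(31 − 16.1)
41194 c = 26594  ⇒  c ≈ 0.6456 J/(g·K)

c ≈ 0.646 J/(g·K)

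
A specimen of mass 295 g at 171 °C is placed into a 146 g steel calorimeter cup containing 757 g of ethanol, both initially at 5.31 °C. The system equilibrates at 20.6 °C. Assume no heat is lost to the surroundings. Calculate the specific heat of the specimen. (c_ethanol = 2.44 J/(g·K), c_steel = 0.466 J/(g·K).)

Setting the total heat transfer to zero:
295·c·(20.6 − 171) + 757·2.44·(20.6 − 5.31) + 146·0.466·(20.6 − 5.31) = 0
-44368 c = -29282
c = -29282/-44368 ≈ 0.66 J/(g·K)

c ≈ 0.66 J/(g·K)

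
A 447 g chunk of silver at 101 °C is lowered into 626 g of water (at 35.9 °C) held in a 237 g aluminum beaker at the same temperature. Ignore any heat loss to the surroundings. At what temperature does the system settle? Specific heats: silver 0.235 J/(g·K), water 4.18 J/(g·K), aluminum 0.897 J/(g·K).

Setting the total heat transfer to zero:
447×0.235×(T − 101) + 626×4.18×(T − 35.9) + 237×0.897×(T − 35.9) = 0
(105.04 + 2616.7 + 212.59) T = 105.04×101 + 2616.7×35.9 + 212.59×35.9
T ≈ 38.23 °C

T_f ≈ 38.2 °C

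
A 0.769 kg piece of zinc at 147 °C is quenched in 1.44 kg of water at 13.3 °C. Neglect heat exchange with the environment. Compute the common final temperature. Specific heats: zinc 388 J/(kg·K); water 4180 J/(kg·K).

T_f ≈ 19.6 °C

Conservation of energy gives ΣQ = 0:
0.769×388×(T − 147) + 1.44×4180×(T − 13.3) = 0
298.37(T − 147) + 6019.2(T − 13.3) = 0
6317.6 T = 123916
T ≈ 19.61 °C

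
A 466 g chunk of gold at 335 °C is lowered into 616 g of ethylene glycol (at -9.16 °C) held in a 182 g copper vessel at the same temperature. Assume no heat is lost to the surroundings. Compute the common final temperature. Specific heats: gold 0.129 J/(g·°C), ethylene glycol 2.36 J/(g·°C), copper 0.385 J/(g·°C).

T_f ≈ 3.9 °C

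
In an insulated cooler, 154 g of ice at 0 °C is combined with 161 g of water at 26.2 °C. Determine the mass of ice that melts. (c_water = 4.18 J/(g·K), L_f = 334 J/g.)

Water can give up m c ΔT = 161×4.18×26.2 = 17632 J before reaching 0 °C.
Fully melting the ice requires m_ice L_f = 154×334 = 51436 J.
Since 17632 < 51436 J, not all the ice melts; equilibrium is at 0 °C.
m_melt = 17632 / L_f = 52.79 g.

m_melted ≈ 52.8 g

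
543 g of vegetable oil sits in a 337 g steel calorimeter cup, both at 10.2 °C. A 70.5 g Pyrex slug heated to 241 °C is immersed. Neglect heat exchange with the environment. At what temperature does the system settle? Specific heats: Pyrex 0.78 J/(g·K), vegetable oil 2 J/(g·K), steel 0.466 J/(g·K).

Net heat exchanged in the isolated system is zero:
70.5*0.78*(T − 241) + 543*2*(T − 10.2) + 337*0.466*(T − 10.2) = 0
1298 T = 25932
T ≈ 19.98 °C

T_f ≈ 20.0 °C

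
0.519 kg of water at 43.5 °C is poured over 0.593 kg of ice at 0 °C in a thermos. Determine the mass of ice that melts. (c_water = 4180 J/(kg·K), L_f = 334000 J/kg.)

m_melted ≈ 0.283 kg

Heat available from the water dropping to 0 °C: 0.519×4180×43.5 = 94370 J.
Fully melting the ice requires m_ice L_f = 0.593×334000 = 198062 J.
That's not enough to melt it all — equilibrium is at 0 °C with ice remaining.
m_melt = 94370 / L_f = 0.2825 kg.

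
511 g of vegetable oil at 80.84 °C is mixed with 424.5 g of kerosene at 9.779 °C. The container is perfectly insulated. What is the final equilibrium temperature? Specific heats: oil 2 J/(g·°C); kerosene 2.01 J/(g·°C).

T_f ≈ 48.5 °C

Setting the total heat transfer to zero:
511*2*(T − 80.84) + 424.5*2.01*(T − 9.779) = 0
1022(T − 80.84) + 853.24(T − 9.779) = 0
1875.2 T = 90962
T ≈ 48.51 °C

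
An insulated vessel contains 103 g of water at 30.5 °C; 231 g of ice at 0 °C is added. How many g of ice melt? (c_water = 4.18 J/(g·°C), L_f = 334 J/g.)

m_melted ≈ 39.3 g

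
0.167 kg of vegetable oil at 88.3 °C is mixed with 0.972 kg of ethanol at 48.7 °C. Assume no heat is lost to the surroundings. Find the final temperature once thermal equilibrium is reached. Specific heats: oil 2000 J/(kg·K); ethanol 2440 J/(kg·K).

T_f ≈ 53.6 °C

T_f is the heat-capacity-weighted average of the initial temperatures:
T_f = (334·88.3 + 2371.7·48.7) / (334 + 2371.7)
    = 144993 / 2705.7 ≈ 53.59 °C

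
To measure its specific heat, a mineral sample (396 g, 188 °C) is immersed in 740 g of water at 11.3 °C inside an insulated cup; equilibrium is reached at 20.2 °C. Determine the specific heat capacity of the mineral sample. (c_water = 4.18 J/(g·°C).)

Net heat exchanged in the isolated system is zero:
396·c·(20.2 − 188) + 740·4.18·(20.2 − 11.3) = 0
-66449 c = -27529
c = -27529/-66449 ≈ 0.4143 J/(g·°C)

c ≈ 0.414 J/(g·°C)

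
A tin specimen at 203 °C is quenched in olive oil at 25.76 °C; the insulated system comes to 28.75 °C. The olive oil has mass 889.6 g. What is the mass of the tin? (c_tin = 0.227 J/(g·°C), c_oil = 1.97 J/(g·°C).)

m ≈ 132 g

Conservation of energy gives ΣQ = 0:
m×0.227×(28.75 − 203) + 889.6×1.97×(28.75 − 25.76) = 0
-39.55 m = -5240
m = -5240/-39.55 ≈ 132.5 g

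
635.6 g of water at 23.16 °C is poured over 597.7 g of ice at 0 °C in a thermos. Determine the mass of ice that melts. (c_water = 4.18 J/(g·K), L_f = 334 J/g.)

m_melted ≈ 184 g

Water can give up m c ΔT = 635.6×4.18×23.16 = 61532 J before reaching 0 °C.
To melt every bit of ice: 597.7×334 = 199632 J.
That's not enough to melt it all — equilibrium is at 0 °C with ice remaining.
Mass melted = 61532/334 ≈ 184.2 g.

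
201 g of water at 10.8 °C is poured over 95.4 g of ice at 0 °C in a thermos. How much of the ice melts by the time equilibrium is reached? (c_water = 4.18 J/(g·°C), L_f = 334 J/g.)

Water can give up m c ΔT = 201×4.18×10.8 = 9073.9 J before reaching 0 °C.
Melting all 95.4 g of ice would need 95.4×334 = 31864 J.
That's not enough to melt it all — equilibrium is at 0 °C with ice remaining.
Mass melted = 9073.9/334 ≈ 27.17 g.

m_melted ≈ 27.2 g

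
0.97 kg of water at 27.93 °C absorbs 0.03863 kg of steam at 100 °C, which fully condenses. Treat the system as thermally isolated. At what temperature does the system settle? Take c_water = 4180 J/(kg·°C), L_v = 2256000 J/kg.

T_f ≈ 51.4 °C

Setting the total heat transfer to zero:
steam→water at 100 °C releases m L_v = 0.03863×2256000 = 87149
  condensed water 100 °C→T: 161.47(T − 100)
  water warms: 0.97×4180×(T − 27.93) = 4054.6(T − 27.93)
4216.1 T = 87149 + 16147 + 113245 = 216542
T ≈ 51.36 °C — below 100 °C, confirming all the steam condensed.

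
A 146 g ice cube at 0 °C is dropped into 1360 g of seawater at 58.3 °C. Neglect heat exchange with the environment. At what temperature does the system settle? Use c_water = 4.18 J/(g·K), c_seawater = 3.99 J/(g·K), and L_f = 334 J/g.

Energy conservation, ΣQ = 0:
latent heat to melt: 146·334 = 48764; warm the meltwater: 610.28 T; seawater cools: 1360·3.99·(T − 58.3) = 5426.4(T − 58.3)
6036.7 T = 316359 − 48764 = 267595
T ≈ 44.33 °C. Since T > 0 °C, the all-ice-melts assumption holds.

T_f ≈ 44.3 °C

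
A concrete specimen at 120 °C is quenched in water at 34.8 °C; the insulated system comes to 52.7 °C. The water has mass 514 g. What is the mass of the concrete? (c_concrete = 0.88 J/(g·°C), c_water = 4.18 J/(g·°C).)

Heat lost by the concrete = heat gained by the water:
m·0.88·(120 − 52.7) = 514·4.18·(52.7 − 34.8)
59.22 m = 38459  ⇒  m ≈ 649.4 g

m ≈ 649 g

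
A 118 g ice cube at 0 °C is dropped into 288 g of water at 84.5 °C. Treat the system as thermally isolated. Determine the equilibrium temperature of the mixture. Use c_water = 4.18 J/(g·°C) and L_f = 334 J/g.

T_f ≈ 36.7 °C

Energy balance with sensible and latent terms:
latent heat to melt: 118×334 = 39412
  meltwater 0→T: 118×4.18×T = 493.24 T
  water: 1203.8(T − 84.5)
1697.1 T = 101724 − 39412 = 62312
T ≈ 36.72 °C. Since T > 0 °C, the all-ice-melts assumption holds.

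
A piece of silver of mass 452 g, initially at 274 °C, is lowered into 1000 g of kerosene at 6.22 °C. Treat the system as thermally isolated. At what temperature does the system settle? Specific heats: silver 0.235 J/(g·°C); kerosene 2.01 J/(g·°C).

Setting the total heat transfer to zero:
452*0.235*(T − 274) + 1000*2.01*(T − 6.22) = 0
106.22(T − 274) + 2010(T − 6.22) = 0
(106.22 + 2010) T = 106.22*274 + 2010*6.22
T = 41606/2116.2 ≈ 19.66 °C

T_f ≈ 19.7 °C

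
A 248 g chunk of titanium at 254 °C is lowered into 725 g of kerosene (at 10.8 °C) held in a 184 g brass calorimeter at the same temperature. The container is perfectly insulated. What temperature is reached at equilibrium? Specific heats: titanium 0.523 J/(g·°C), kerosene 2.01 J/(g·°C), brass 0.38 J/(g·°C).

T_f ≈ 29.8 °C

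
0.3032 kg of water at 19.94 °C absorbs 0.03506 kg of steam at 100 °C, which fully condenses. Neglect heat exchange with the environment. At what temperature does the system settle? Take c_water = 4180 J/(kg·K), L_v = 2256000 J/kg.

Setting the total heat transfer to zero:
condense steam: −0.03506×2256000 = −79095
  condensed water 100 °C→T: 146.55(T − 100)
  water warms: 0.3032×4180×(T − 19.94) = 1267.4(T − 19.94)
1413.9 T = 79095 + 14655 + 25271 = 119022
T ≈ 84.18 °C (< 100 °C, so full condensation is consistent).

T_f ≈ 84.2 °C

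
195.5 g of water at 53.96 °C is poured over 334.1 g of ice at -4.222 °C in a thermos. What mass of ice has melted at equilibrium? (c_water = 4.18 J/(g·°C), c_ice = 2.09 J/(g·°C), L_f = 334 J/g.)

Water can give up m c ΔT = 195.5·4.18·53.96 = 44096 J before reaching 0 °C.
Of that, 334.1·2.09·4.222 = 2948.1 J goes to bring the ice to 0 °C, leaving 41147 J.
Fully melting the ice requires m_ice L_f = 334.1·334 = 111589 J.
41147 J < 111589 J, so only part of the ice melts and the system sits at 0 °C.
m_melt = 41147 / L_f = 123.2 g.

m_melted ≈ 123 g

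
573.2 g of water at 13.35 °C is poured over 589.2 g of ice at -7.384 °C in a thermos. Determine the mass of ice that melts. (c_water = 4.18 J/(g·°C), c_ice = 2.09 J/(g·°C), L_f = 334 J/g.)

m_melted ≈ 68.5 g

Cooling the water to 0 °C releases 573.2×4.18×13.35 = 31986 J.
Warming the ice to 0 °C takes 589.2×2.09×7.384 = 9092.9 J, leaving 22893 J for melting.
Melting all 589.2 g of ice would need 589.2×334 = 196793 J.
22893 J < 196793 J, so only part of the ice melts and the system sits at 0 °C.
Mass melted = 22893/334 ≈ 68.54 g.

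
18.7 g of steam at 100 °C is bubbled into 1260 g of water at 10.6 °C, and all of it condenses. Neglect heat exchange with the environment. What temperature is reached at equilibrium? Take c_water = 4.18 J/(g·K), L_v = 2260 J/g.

T_f ≈ 19.8 °C

Net heat exchanged in the isolated system is zero:
condense steam: −18.7·2260 = −42262
  condensate cools 100→T: 18.7·4.18·(T − 100) = 78.17(T − 100)
  original water: 5266.8(T − 10.6)
5345 T = 42262 + 7816.6 + 55828 = 105907
T ≈ 19.81 °C (< 100 °C, so full condensation is consistent).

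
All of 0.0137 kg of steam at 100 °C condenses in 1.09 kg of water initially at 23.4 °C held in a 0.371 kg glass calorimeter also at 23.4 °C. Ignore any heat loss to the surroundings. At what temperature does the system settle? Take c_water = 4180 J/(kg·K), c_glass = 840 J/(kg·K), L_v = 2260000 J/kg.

T_f ≈ 30.6 °C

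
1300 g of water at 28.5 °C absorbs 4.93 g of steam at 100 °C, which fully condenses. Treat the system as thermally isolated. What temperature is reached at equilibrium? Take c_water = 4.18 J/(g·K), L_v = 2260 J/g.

Taking heat into each body as positive, Σ m c ΔT = 0:
latent heat released on condensation: 4.93·2260 = 11142
  condensate cools 100→T: 4.93·4.18·(T − 100) = 20.61(T − 100)
  original water: 5434(T − 28.5)
5454.6 T = 11142 + 2060.7 + 154869 = 168072
T ≈ 30.81 °C (< 100 °C, so full condensation is consistent).

T_f ≈ 30.8 °C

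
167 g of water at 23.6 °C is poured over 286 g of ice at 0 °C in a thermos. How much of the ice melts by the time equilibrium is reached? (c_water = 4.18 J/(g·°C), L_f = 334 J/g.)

Heat available from the water dropping to 0 °C: 167·4.18·23.6 = 16474 J.
Melting all 286 g of ice would need 286·334 = 95524 J.
16474 J < 95524 J, so only part of the ice melts and the system sits at 0 °C.
Mass melted = 16474/334 ≈ 49.32 g.

m_melted ≈ 49.3 g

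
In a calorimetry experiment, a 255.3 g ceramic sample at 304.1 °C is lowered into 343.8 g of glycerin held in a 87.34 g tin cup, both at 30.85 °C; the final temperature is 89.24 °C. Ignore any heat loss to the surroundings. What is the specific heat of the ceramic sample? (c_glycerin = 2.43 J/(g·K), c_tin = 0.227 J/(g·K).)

Taking heat into each body as positive, Σ m c ΔT = 0:
255.3·c·(89.24 − 304.1) + 343.8·2.43·(89.24 − 30.85) + 87.34·0.227·(89.24 − 30.85) = 0
-54854 c = -49939
c = -49939/-54854 ≈ 0.9104 J/(g·K)

c ≈ 0.91 J/(g·K)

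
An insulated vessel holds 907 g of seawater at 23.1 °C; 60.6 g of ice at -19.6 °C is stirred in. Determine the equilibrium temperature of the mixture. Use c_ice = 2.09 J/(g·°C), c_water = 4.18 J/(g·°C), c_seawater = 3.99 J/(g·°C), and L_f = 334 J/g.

T_f ≈ 15.7 °C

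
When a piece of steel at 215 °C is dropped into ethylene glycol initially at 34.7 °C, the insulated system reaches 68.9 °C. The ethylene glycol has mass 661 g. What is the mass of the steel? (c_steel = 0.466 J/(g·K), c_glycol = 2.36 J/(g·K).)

|Q_steel| = |Q_glycol|:
m×0.466×(215 − 68.9) = 661×2.36×(68.9 − 34.7)
68.08 m = 53351  ⇒  m ≈ 783.6 g

m ≈ 784 g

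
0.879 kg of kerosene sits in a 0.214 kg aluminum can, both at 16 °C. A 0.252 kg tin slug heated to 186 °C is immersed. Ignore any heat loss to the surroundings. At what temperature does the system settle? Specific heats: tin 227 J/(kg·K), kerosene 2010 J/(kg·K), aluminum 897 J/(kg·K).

T_f ≈ 20.8 °C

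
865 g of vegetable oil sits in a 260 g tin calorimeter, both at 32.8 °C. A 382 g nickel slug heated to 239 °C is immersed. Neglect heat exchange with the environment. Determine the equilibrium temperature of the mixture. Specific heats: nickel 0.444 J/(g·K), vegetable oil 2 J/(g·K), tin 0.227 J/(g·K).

T_f ≈ 50.7 °C

T_f = Σ m_i c_i T_i / Σ m_i c_i:
T_f = (169.61×239 + 1730×32.8 + 59.02×32.8) / (169.61 + 1730 + 59.02)
    = 99216 / 1958.6 ≈ 50.66 °C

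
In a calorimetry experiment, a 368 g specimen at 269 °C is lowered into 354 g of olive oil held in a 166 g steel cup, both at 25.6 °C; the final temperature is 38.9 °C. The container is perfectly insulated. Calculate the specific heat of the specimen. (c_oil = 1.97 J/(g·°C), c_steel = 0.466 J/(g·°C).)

c ≈ 0.122 J/(g·°C)

Setting the total heat transfer to zero:
368×c×(38.9 − 269) + 354×1.97×(38.9 − 25.6) + 166×0.466×(38.9 − 25.6) = 0
-84677 c = -10304
c = -10304/-84677 ≈ 0.1217 J/(g·°C)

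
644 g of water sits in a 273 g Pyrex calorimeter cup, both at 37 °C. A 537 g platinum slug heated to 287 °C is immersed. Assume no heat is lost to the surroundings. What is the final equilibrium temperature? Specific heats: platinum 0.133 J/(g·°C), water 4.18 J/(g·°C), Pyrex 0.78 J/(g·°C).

Let T be the final temperature. ΣQ_i = 0:
537·0.133·(T − 287) + 644·4.18·(T − 37) + 273·0.78·(T − 37) = 0
(71.42 + 2691.9 + 212.94) T = 71.42·287 + 2691.9·37 + 212.94·37
T = 127978/2976.3 ≈ 43.00 °C

T_f ≈ 43.0 °C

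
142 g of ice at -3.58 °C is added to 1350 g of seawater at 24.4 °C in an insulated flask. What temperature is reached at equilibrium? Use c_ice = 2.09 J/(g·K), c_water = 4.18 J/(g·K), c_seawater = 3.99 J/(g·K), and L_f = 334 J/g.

Net heat exchanged in the isolated system is zero:
warm ice to 0 °C: 142·2.09·(0 − (-3.58)) = 1062.5
  melt ice: 142·334 = 47428
  meltwater 0→T: 142·4.18·T = 593.56 T
  seawater cools: 1350·3.99·(T − 24.4) = 5386.5(T − 24.4)
5980.1 T = 131431 − 48490 = 82940
T ≈ 13.87 °C (positive, so assuming full melt was valid).

T_f ≈ 13.9 °C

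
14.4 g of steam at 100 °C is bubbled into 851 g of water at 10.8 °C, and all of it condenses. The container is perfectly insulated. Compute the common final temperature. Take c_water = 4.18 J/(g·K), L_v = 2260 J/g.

T_f ≈ 21.3 °C

Net heat exchanged in the isolated system is zero:
condense steam: −14.4×2260 = −32544; condensate cools 100→T: 14.4×4.18×(T − 100) = 60.19(T − 100); water warms: 851×4.18×(T − 10.8) = 3557.2(T − 10.8)
3617.4 T = 32544 + 6019.2 + 38418 = 76981
T ≈ 21.28 °C (< 100 °C, so full condensation is consistent).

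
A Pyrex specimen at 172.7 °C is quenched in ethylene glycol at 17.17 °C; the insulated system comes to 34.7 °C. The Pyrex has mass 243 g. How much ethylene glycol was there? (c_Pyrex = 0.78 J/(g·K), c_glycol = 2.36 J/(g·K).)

Setting the total heat transfer to zero:
243·0.78·(34.7 − 172.7) + m·2.36·(34.7 − 17.17) = 0
41.37 m = 26157
m = 26157/41.37 ≈ 632.2 g

m ≈ 632 g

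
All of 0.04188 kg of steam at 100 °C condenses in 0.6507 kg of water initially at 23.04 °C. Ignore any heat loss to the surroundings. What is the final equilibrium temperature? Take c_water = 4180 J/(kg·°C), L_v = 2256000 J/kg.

T_f ≈ 60.3 °C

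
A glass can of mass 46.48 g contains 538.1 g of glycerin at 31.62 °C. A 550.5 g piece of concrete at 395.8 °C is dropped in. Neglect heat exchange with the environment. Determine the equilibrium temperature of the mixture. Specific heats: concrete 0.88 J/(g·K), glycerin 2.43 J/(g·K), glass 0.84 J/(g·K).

T_f ≈ 128.0 °C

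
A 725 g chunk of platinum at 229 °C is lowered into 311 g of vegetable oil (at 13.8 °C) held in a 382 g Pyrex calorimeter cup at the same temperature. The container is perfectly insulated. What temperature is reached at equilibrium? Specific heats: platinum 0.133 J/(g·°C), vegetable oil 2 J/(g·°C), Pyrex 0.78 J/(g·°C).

Heat gained plus heat lost sum to zero:
725×0.133×(T − 229) + 311×2×(T − 13.8) + 382×0.78×(T − 13.8) = 0
1016.4 T = 34777
T ≈ 34.22 °C

T_f ≈ 34.2 °C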